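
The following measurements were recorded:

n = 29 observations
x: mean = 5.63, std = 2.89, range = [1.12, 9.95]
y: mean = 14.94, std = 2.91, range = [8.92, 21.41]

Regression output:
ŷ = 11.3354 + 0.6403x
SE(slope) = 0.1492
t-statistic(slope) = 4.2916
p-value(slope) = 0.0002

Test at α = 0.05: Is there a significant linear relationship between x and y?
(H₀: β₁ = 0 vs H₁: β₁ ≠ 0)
Since p-value = 0.0002 < α = 0.05, reject H₀ — the slope is significantly different from 0.

Hypothesis test for the slope coefficient:

H₀: β₁ = 0 (no linear relationship)
H₁: β₁ ≠ 0 (linear relationship exists)

Test statistic: t = β̂₁ / SE(β̂₁) = 0.6403 / 0.1492 = 4.2916

With df = 27, the two-sided p-value for |t| = 4.2916 is 0.0002.

Decision rule: reject H₀ if p-value < α.
p-value = 0.0002 < α = 0.05 → reject H₀.

There is sufficient evidence at the 5% significance level to conclude that a linear relationship exists between x and y.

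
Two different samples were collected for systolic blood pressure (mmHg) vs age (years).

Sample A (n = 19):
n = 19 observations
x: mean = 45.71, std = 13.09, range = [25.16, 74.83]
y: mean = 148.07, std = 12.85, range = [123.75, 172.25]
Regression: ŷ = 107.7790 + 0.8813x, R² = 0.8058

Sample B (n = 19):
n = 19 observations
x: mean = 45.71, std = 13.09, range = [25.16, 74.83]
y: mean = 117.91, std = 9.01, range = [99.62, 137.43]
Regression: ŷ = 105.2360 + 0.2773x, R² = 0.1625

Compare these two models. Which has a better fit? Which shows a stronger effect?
Model A has the better fit (R² = 0.8058 vs 0.1625). Model A shows the stronger effect (|β₁| = 0.8813 vs 0.2773).

Model Comparison:

Goodness of fit (R²):
- Model A: R² = 0.8058 → 80.58% of variance in blood pressure explained
- Model B: R² = 0.1625 → 16.25% of variance in blood pressure explained
- 0.8058 > 0.1625 → Model A has the better fit

Strength of effect — compare |β₁|:
- Model A: β₁ = 0.8813 → predicted blood pressure rises 0.8813 mmHg per additional year of age
- Model B: β₁ = 0.2773 → predicted blood pressure rises 0.2773 mmHg per additional year of age
- |0.8813| > |0.2773| → Model A shows the stronger marginal effect

Notes:
- A steeper slope doesn't make a better model if the scatter around the line is large.
- The two samples could reflect different populations, time periods, or measurement quality.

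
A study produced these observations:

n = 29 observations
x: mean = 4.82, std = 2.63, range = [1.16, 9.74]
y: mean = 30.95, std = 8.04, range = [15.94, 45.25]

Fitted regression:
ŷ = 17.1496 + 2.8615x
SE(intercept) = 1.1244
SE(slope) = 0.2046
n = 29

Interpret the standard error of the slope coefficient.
SE(slope) = 0.2046 measures the uncertainty in the estimated slope. The coefficient is estimated precisely (SE/|β̂₁| = 7.2%).

SE(β̂₁) = 0.2046 says: if we drew many samples of n = 29 from the same population and refit each time, the fitted slopes would scatter with a standard deviation of roughly 0.2046 around the true β₁.

Relative precision:
- SE / |β̂₁| = 0.2046 / 2.8615 = 7.2%
- Rule of thumb (under 20%: precise; 20% to under 50%: moderately precise; 50% or more: imprecise) → precise

Rough 95% range (±2 SE): 2.8615 ± 0.4092 → (2.4523, 3.2707).

What drives SE(β̂₁): wider spread of x values → smaller SE; more residual scatter → larger SE.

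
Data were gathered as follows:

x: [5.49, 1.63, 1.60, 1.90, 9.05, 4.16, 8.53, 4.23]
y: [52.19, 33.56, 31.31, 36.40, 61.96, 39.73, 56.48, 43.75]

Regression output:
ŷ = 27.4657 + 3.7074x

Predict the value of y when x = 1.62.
ŷ = 33.4717

To predict y for x = 1.62, substitute into the regression equation:

ŷ = 27.4657 + 3.7074 × 1.62
ŷ = 27.4657 + 6.0060
ŷ = 33.4717

This is the fitted mean response at that x — an individual observation would come with a wider prediction interval.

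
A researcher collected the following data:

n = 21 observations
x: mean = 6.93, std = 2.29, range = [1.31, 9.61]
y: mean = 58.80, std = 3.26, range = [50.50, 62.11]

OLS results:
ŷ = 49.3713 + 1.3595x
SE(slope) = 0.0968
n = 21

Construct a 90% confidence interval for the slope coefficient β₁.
The 90% CI for β₁ is (1.1921, 1.5269)

Confidence interval for the slope:

The 90% CI for β₁ is: β̂₁ ± t*(α/2, n-2) × SE(β̂₁)

Step 1: Find critical t-value
- Confidence level = 0.9
- Degrees of freedom = n - 2 = 21 - 2 = 19
- t*(α/2, 19) = 1.7291

Step 2: Calculate margin of error
Margin = 1.7291 × 0.0968 = 0.1674

Step 3: Construct interval
CI = 1.3595 ± 0.1674
CI = (1.1921, 1.5269)

Interpretation: each one-unit increase in x is associated with a change in mean y of between 1.1921 and 1.5269, with 90% confidence.
Since 0 is outside the interval, a two-sided test at α = 0.10 would reject H₀: β₁ = 0.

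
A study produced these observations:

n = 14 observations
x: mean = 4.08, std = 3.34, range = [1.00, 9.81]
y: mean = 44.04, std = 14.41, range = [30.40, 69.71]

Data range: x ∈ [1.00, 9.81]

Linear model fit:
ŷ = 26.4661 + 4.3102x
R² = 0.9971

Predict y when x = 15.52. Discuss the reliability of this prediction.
The equation gives ŷ = 93.3604; however x = 15.52 is 5.71 units above the observed range, so this extrapolated value should not be trusted.

Prediction calculation:
ŷ = 26.4661 + 4.3102 × 15.52
ŷ = 93.3604

Reliability:
- Data range: x ∈ [1.00, 9.81]
- Prediction point: x = 15.52 is 5.71 units above the observed range → this is EXTRAPOLATION, not interpolation

Why that matters here:
- R² describes fit only over the sampled x values; it says nothing about behaviour beyond them
- There are no observations near this x to validate the fitted line there

Report the number if required, but flag clearly that it is an extrapolation.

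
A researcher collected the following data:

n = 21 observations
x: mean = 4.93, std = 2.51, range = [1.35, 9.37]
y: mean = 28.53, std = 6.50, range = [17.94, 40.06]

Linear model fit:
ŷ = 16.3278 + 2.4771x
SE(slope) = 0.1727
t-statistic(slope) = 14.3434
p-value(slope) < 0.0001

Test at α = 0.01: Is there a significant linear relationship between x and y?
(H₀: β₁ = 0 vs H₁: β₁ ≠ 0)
Reject H₀: p-value < 0.0001 < α = 0.01. The linear relationship is significant at the 1% level.

Hypothesis test for the slope coefficient:

H₀: β₁ = 0 (no linear relationship)
H₁: β₁ ≠ 0 (linear relationship exists)

Test statistic: t = β̂₁ / SE(β̂₁) = 2.4771 / 0.1727 = 14.3434

The p-value (<0.0001) is the probability, under H₀, of a t-statistic at least as extreme as |t| = 14.3434 (two-sided, df = n − 2 = 19).

Decision rule: reject H₀ if p-value < α.
p-value < 0.0001 < α = 0.01 → reject H₀.

At α = 0.01 the data do provide convincing evidence of a nonzero slope.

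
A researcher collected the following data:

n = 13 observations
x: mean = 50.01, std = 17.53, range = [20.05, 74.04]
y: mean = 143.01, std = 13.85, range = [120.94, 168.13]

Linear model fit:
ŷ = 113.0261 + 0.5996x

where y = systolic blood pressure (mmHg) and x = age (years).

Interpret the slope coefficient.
An increase of one year in age is associated with a 0.5996 mmHg increase in predicted blood pressure.

The slope coefficient β₁ = 0.5996 represents the marginal effect of age on blood pressure.

Interpretation:
- Age up by 1 year → predicted blood pressure increases by 0.5996 mmHg
- This is a linear approximation: the same per-unit change is assumed across the whole observed x range

The intercept β₀ = 113.0261 is the predicted blood pressure when age = 0; since the smallest observed x is 20.05, this is an extrapolation and mainly anchors the line.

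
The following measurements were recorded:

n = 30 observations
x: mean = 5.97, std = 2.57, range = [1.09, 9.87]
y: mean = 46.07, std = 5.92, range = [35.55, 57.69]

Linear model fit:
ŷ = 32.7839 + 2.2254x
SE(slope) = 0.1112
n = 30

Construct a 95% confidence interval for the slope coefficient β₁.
The 95% CI for β₁ is (1.9976, 2.4532)

Confidence interval for the slope:

The 95% CI for β₁ is: β̂₁ ± t*(α/2, n-2) × SE(β̂₁)

Step 1: Find critical t-value
- Confidence level = 0.95
- Degrees of freedom = n - 2 = 30 - 2 = 28
- t*(α/2, 28) = 2.0484

Step 2: Calculate margin of error
Margin = 2.0484 × 0.1112 = 0.2278

Step 3: Construct interval
CI = 2.2254 ± 0.2278
CI = (1.9976, 2.4532)

Interpretation: each one-unit increase in x is associated with a change in mean y of between 1.9976 and 2.4532, with 95% confidence.
Since 0 is outside the interval, a two-sided test at α = 0.05 would reject H₀: β₁ = 0.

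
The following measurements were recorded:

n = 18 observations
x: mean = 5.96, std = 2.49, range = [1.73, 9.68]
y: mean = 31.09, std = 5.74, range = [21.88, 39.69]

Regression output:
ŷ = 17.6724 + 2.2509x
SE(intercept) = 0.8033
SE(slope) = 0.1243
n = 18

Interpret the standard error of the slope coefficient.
SE(slope) = 0.1243 measures the uncertainty in the estimated slope. The coefficient is estimated precisely (SE/|β̂₁| = 5.5%).

What SE measures:
- The standard error quantifies the sampling variability of the coefficient estimate
- It is the estimated standard deviation of β̂₁ across hypothetical repeated samples of the same size
- Smaller SE → more precise estimate

Relative precision:
- SE / |β̂₁| = 0.1243 / 2.2509 = 5.5%
- Rule of thumb (under 20%: precise; 20% to under 50%: moderately precise; 50% or more: imprecise) → precise

Link to interval estimation: a confidence interval for β₁ is β̂₁ ± t* × 0.1243, so SE sets the half-width per unit of t*.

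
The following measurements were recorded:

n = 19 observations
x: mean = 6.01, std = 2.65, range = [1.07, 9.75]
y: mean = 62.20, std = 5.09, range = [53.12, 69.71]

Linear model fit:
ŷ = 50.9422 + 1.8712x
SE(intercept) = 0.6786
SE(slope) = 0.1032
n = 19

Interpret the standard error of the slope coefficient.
SE(slope) = 0.1032 measures the uncertainty in the estimated slope. The coefficient is estimated precisely (SE/|β̂₁| = 5.5%).

SE(β̂₁) = 0.1032 says: if we drew many samples of n = 19 from the same population and refit each time, the fitted slopes would scatter with a standard deviation of roughly 0.1032 around the true β₁.

Relative precision:
- SE / |β̂₁| = 0.1032 / 1.8712 = 5.5%
- Rule of thumb (under 20%: precise; 20% to under 50%: moderately precise; 50% or more: imprecise) → precise

Link to interval estimation: a confidence interval for β₁ is β̂₁ ± t* × 0.1032, so SE sets the half-width per unit of t*.

What drives SE(β̂₁): larger n (here n = 19) → smaller SE.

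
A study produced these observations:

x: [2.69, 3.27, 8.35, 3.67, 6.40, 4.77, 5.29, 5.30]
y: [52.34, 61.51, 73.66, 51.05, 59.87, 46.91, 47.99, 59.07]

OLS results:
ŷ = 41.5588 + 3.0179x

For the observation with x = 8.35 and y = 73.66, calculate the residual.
Residual = 6.9017

The residual is the difference between the actual value and the predicted value:

Residual = y - ŷ

Step 1: Calculate predicted value
ŷ = 41.5588 + 3.0179 × 8.35
ŷ = 66.7583

Step 2: Calculate residual
Residual = 73.66 - 66.7583
Residual = 6.9017

Sign check: y > ŷ, so the point is above the line and the fit underestimates here.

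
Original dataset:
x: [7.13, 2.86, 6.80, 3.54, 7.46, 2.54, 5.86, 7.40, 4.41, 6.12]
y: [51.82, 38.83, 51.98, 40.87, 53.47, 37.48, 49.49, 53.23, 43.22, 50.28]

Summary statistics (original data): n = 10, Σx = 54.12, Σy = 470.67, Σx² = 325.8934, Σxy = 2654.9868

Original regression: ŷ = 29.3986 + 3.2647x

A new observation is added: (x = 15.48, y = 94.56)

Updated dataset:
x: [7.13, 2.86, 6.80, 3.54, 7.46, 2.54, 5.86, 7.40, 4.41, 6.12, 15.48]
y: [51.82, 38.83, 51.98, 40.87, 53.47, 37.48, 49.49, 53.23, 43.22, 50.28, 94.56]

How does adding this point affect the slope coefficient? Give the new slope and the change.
New slope β₁ = 4.3342 versus 3.2647 before: a change of +1.0695 (+32.8%).

The new point has HIGH LEVERAGE: x = 15.48 is far from the original mean x̄ = 54.12/10 ≈ 5.41 (original range [2.54, 7.46]).

Step 1: Update the sums with the new point (n goes from 10 to 11)
Σx  = 54.12 + 15.48 = 69.60
Σy  = 470.67 + 94.56 = 565.23
Σx² = 325.8934 + 15.48² = 325.8934 + 239.6304 = 565.5238
Σxy = 2654.9868 + 15.48×94.56 = 2654.9868 + 1463.7888 = 4118.7756

Step 2: Recompute the slope with b₁ = (nΣxy − ΣxΣy) / (nΣx² − (Σx)²)
Numerator   = 11×4118.7756 − 69.60×565.23 = 45306.5316 − 39340.0080 = 5966.5236
Denominator = 11×565.5238 − 69.60² = 6220.7618 − 4844.1600 = 1376.6018
b₁(new) = 5966.5236 / 1376.6018 = 4.3342

(Same formula on the original sums: (10×2654.9868 − 54.12×470.67) / (10×325.8934 − 54.12²) = 1077.2076 / 329.9596 = 3.2647, matching the given fit.)

Step 3: Change in slope
Δβ₁ = 4.3342 − 3.2647 = +1.0695
Relative change = +1.0695 / 3.2647 × 100% = +32.8%
→ the slope increases when the point is added.

Because the point sits above the extension of the original line at a high-leverage x, it tilts the fit up.
In practice: investigate whether it comes from the same population as the rest of the sample.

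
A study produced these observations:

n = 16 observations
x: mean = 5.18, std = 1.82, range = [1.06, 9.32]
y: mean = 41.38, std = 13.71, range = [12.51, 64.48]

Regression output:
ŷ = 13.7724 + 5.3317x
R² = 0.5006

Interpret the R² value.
The model explains 50.06% of the variance in y (R² = 0.5006), leaving 49.94% unexplained; the fit is moderate.

The coefficient of determination R² is the fraction of the total variation in y that the fitted line accounts for.

Here R² = 0.5006:
- Explained: 50.06% of the variation in y
- Unexplained (residual): 100% − 50.06% = 49.94%
- Rule of thumb (below 0.3 weak; 0.3 to below 0.7 moderate; 0.7 and above strong) → moderate

Calculation: R² = 1 − (SS_res / SS_tot), where SS_res is the sum of squared residuals and SS_tot the total sum of squares.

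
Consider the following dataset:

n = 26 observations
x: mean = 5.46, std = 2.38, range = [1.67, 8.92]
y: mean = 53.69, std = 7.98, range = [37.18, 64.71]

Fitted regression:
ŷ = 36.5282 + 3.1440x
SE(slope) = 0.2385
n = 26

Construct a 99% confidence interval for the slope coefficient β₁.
The 99% CI for β₁ is (2.4769, 3.8111)

Confidence interval for the slope:

The 99% CI for β₁ is: β̂₁ ± t*(α/2, n-2) × SE(β̂₁)

Step 1: Find critical t-value
- Confidence level = 0.99
- Degrees of freedom = n - 2 = 26 - 2 = 24
- t*(α/2, 24) = 2.7969

Step 2: Calculate margin of error
Margin = 2.7969 × 0.2385 = 0.6671

Step 3: Construct interval
CI = 3.1440 ± 0.6671
CI = (2.4769, 3.8111)

Interpretation: intervals built this way capture the true β₁ in 99% of repeated samples; here the plausible range for the per-unit effect of x on y is 2.4769 to 3.8111.
Since 0 is outside the interval, a two-sided test at α = 0.01 would reject H₀: β₁ = 0.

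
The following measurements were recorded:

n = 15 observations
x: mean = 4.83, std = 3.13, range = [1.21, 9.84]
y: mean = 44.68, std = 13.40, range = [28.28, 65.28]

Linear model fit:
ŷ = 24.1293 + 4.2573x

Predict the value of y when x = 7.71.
ŷ = 56.9531

x = 7.71 lies inside the observed range [1.21, 9.84], so the fitted equation applies directly:

ŷ = 24.1293 + 4.2573 × 7.71
ŷ = 24.1293 + 32.8238
ŷ = 56.9531

This is the fitted mean response at that x — an individual observation would come with a wider prediction interval.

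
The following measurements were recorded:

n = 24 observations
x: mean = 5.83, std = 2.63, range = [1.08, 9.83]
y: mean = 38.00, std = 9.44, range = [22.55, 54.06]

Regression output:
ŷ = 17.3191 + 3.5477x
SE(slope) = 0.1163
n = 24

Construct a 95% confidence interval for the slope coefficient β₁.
The 95% CI for β₁ is (3.3065, 3.7889)

Confidence interval for the slope:

The 95% CI for β₁ is: β̂₁ ± t*(α/2, n-2) × SE(β̂₁)

Step 1: Find critical t-value
- Confidence level = 0.95
- Degrees of freedom = n - 2 = 24 - 2 = 22
- t*(α/2, 22) = 2.0739

Step 2: Calculate margin of error
Margin = 2.0739 × 0.1163 = 0.2412

Step 3: Construct interval
CI = 3.5477 ± 0.2412
CI = (3.3065, 3.7889)

Interpretation: intervals built this way capture the true β₁ in 95% of repeated samples; here the plausible range for the per-unit effect of x on y is 3.3065 to 3.7889.
Since 0 is outside the interval, a two-sided test at α = 0.05 would reject H₀: β₁ = 0.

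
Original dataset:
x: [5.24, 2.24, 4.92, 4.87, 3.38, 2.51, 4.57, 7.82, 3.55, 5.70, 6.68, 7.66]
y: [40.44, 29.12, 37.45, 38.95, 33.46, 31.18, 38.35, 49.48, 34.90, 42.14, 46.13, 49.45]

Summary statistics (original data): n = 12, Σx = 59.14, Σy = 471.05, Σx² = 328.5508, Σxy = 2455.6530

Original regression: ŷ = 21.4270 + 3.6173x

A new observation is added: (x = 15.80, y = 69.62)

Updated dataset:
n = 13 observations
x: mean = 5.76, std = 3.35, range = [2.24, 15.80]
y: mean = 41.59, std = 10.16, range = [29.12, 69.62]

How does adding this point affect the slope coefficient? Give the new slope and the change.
New slope β₁ = 3.0022 versus 3.6173 before: a change of -0.6151 (-17.0%).

x = 15.80 lies well outside the original x-range [2.24, 7.82] (x̄ ≈ 4.93), so this observation has high leverage and can move the slope substantially.

Step 1: Update the sums with the new point (n goes from 12 to 13)
Σx  = 59.14 + 15.80 = 74.94
Σy  = 471.05 + 69.62 = 540.67
Σx² = 328.5508 + 15.80² = 328.5508 + 249.6400 = 578.1908
Σxy = 2455.6530 + 15.80×69.62 = 2455.6530 + 1099.9960 = 3555.6490

Step 2: Recompute the slope with b₁ = (nΣxy − ΣxΣy) / (nΣx² − (Σx)²)
Numerator   = 13×3555.6490 − 74.94×540.67 = 46223.4370 − 40517.8098 = 5705.6272
Denominator = 13×578.1908 − 74.94² = 7516.4804 − 5616.0036 = 1900.4768
b₁(new) = 5705.6272 / 1900.4768 = 3.0022

(Same formula on the original sums: (12×2455.6530 − 59.14×471.05) / (12×328.5508 − 59.14²) = 1609.9390 / 445.0700 = 3.6173, matching the given fit.)

Step 3: Change in slope
Δβ₁ = 3.0022 − 3.6173 = -0.6151
Relative change = -0.6151 / 3.6173 × 100% = -17.0%
→ the slope decreases when the point is added.

Because the point sits below the extension of the original line at a high-leverage x, it tilts the fit down.
In practice: examine leverage (hᵢ) and Cook's distance rather than deleting it automatically.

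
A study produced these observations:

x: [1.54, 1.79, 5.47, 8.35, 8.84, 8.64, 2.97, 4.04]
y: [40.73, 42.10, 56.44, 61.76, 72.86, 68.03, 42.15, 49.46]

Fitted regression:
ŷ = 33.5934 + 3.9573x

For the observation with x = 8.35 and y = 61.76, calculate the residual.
Residual = -4.8769

The residual is the difference between the actual value and the predicted value:

Residual = y - ŷ

Step 1: Calculate predicted value
ŷ = 33.5934 + 3.9573 × 8.35
ŷ = 66.6369

Step 2: Calculate residual
Residual = 61.76 - 66.6369
Residual = -4.8769

The residual is negative, so the observed y = 61.76 sits below the regression line (the line overestimates it by 4.8769).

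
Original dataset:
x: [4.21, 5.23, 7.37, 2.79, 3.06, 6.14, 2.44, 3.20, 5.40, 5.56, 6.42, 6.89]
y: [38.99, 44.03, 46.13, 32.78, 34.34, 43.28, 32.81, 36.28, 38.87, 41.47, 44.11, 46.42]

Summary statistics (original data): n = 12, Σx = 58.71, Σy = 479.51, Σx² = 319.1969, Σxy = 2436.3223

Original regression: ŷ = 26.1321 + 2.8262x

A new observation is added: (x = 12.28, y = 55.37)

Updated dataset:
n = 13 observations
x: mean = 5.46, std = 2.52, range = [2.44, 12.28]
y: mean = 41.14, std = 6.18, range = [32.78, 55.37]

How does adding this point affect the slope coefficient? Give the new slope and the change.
The slope changes from 2.8262 to 2.3733 (change of -0.4529, or -16.0%).

The new point has HIGH LEVERAGE: x = 12.28 is far from the original mean x̄ = 58.71/12 ≈ 4.89 (original range [2.44, 7.37]).

Step 1: Update the sums with the new point (n goes from 12 to 13)
Σx  = 58.71 + 12.28 = 70.99
Σy  = 479.51 + 55.37 = 534.88
Σx² = 319.1969 + 12.28² = 319.1969 + 150.7984 = 469.9953
Σxy = 2436.3223 + 12.28×55.37 = 2436.3223 + 679.9436 = 3116.2659

Step 2: Recompute the slope with b₁ = (nΣxy − ΣxΣy) / (nΣx² − (Σx)²)
Numerator   = 13×3116.2659 − 70.99×534.88 = 40511.4567 − 37971.1312 = 2540.3255
Denominator = 13×469.9953 − 70.99² = 6109.9389 − 5039.5801 = 1070.3588
b₁(new) = 2540.3255 / 1070.3588 = 2.3733

(Same formula on the original sums: (12×2436.3223 − 58.71×479.51) / (12×319.1969 − 58.71²) = 1083.8355 / 383.4987 = 2.8262, matching the given fit.)

Step 3: Change in slope
Δβ₁ = 2.3733 − 2.8262 = -0.4529
Relative change = -0.4529 / 2.8262 × 100% = -16.0%
→ the slope decreases when the point is added.

A high-leverage point only changes the slope if it is off the original line; here y = 55.37 is below the original trend, so the slope decreases.
In practice: refit with and without it and report both if conclusions differ; investigate whether it comes from the same population as the rest of the sample.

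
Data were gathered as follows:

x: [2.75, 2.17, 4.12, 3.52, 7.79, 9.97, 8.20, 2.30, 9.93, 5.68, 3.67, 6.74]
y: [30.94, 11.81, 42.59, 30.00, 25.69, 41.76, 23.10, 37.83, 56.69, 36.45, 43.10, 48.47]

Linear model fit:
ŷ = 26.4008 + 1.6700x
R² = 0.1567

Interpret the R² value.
R² = 0.1567 means 15.67% of the variation in y is explained by the linear relationship with x. This indicates a weak fit.

R² = 1 − SS_res/SS_tot compares the residual scatter to the total scatter of y about its mean.

Here R² = 0.1567:
- Explained: 15.67% of the variation in y
- Unexplained (residual): 100% − 15.67% = 84.33%
- Rule of thumb (below 0.3 weak; 0.3 to below 0.7 moderate; 0.7 and above strong) → weak

Calculation: R² = 1 − (SS_res / SS_tot), where SS_res is the sum of squared residuals and SS_tot the total sum of squares.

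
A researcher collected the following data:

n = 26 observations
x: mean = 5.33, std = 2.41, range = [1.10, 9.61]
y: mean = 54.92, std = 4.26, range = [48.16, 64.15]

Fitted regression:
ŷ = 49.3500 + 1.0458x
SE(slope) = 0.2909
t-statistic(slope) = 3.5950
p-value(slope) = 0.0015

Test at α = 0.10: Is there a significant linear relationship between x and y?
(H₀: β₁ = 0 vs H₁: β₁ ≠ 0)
p-value = 0.0015 < α = 0.10, so we reject H₀. The relationship is significant.

Hypothesis test for the slope coefficient:

H₀: β₁ = 0 (no linear relationship)
H₁: β₁ ≠ 0 (linear relationship exists)

Test statistic: t = β̂₁ / SE(β̂₁) = 1.0458 / 0.2909 = 3.5950

The p-value (0.0015) is the probability, under H₀, of a t-statistic at least as extreme as |t| = 3.5950 (two-sided, df = n − 2 = 24).

Decision rule: reject H₀ if p-value < α.
p-value = 0.0015 < α = 0.10 → reject H₀.

Conclusion: the linear association between x and y is significant at the 10% level.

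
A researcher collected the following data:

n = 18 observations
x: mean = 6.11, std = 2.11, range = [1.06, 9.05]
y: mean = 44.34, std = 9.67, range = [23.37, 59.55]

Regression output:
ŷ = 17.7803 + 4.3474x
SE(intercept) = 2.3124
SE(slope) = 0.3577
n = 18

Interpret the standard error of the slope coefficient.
SE(β̂₁) = 0.3577 is the estimated standard deviation of the slope estimate across repeated samples; relative to β̂₁ = 4.3474 that is 8.2%, a precise estimate.

What SE measures:
- The standard error quantifies the sampling variability of the coefficient estimate
- It is the estimated standard deviation of β̂₁ across hypothetical repeated samples of the same size
- Smaller SE → more precise estimate

Relative precision:
- SE / |β̂₁| = 0.3577 / 4.3474 = 8.2%
- Rule of thumb (under 20%: precise; 20% to under 50%: moderately precise; 50% or more: imprecise) → precise

Link to the t-test: t = β̂₁ / SE(β̂₁) = 4.3474 / 0.3577 = 12.1538, the statistic for H₀: β₁ = 0.

What drives SE(β̂₁): wider spread of x values → smaller SE; larger n (here n = 18) → smaller SE; more residual scatter → larger SE.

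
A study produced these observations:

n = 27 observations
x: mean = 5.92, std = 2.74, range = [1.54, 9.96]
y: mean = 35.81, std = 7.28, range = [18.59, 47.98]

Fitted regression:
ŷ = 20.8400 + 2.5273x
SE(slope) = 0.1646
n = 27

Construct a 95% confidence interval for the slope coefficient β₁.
The 95% CI for β₁ is (2.1883, 2.8663)

Confidence interval for the slope:

The 95% CI for β₁ is: β̂₁ ± t*(α/2, n-2) × SE(β̂₁)

Step 1: Find critical t-value
- Confidence level = 0.95
- Degrees of freedom = n - 2 = 27 - 2 = 25
- t*(α/2, 25) = 2.0595

Step 2: Calculate margin of error
Margin = 2.0595 × 0.1646 = 0.3390

Step 3: Construct interval
CI = 2.5273 ± 0.3390
CI = (2.1883, 2.8663)

Interpretation: intervals built this way capture the true β₁ in 95% of repeated samples; here the plausible range for the per-unit effect of x on y is 2.1883 to 2.8663.
The interval does not include 0, suggesting a significant linear relationship.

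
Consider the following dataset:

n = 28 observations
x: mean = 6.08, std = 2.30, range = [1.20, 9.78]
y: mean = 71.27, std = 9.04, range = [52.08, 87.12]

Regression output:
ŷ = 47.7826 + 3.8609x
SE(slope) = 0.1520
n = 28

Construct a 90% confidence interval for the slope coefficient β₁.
The 90% CI for β₁ is (3.6016, 4.1202)

Confidence interval for the slope:

The 90% CI for β₁ is: β̂₁ ± t*(α/2, n-2) × SE(β̂₁)

Step 1: Find critical t-value
- Confidence level = 0.9
- Degrees of freedom = n - 2 = 28 - 2 = 26
- t*(α/2, 26) = 1.7056

Step 2: Calculate margin of error
Margin = 1.7056 × 0.1520 = 0.2593

Step 3: Construct interval
CI = 3.8609 ± 0.2593
CI = (3.6016, 4.1202)

Interpretation: We are 90% confident that the true slope β₁ lies between 3.6016 and 4.1202.
The interval does not include 0, suggesting a significant linear relationship.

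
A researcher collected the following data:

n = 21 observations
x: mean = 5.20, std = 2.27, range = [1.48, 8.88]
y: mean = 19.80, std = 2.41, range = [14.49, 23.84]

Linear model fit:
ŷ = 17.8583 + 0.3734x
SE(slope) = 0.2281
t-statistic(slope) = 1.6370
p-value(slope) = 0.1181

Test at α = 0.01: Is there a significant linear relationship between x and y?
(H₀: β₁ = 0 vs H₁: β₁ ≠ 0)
Since p-value = 0.1181 ≥ α = 0.01, fail to reject H₀ — the slope is not significantly different from 0.

Hypothesis test for the slope coefficient:

H₀: β₁ = 0 (no linear relationship)
H₁: β₁ ≠ 0 (linear relationship exists)

Test statistic: t = β̂₁ / SE(β̂₁) = 0.3734 / 0.2281 = 1.6370

With df = 19, the two-sided p-value for |t| = 1.6370 is 0.1181.

Decision rule: reject H₀ if p-value < α.
p-value = 0.1181 ≥ α = 0.01 → fail to reject H₀.

Conclusion: the linear association between x and y is not significant at the 1% level.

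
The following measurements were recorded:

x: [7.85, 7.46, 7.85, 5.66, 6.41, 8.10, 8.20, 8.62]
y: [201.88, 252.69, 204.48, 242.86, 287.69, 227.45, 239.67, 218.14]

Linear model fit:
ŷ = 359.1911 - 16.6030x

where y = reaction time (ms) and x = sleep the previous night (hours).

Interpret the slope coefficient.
An increase of one hour in sleep is associated with a 16.6030 ms decrease in predicted reaction time.

The slope β₁ = -16.6030 gives the rate at which the fitted reaction time changes with sleep.

Interpretation:
- Sleep up by 1 hour → predicted reaction time decreases by 16.6030 ms
- This is a linear approximation: the same per-unit change is assumed across the whole observed x range

The intercept β₀ = 359.1911 is the predicted reaction time when sleep = 0; since the smallest observed x is 5.66, this is an extrapolation and mainly anchors the line.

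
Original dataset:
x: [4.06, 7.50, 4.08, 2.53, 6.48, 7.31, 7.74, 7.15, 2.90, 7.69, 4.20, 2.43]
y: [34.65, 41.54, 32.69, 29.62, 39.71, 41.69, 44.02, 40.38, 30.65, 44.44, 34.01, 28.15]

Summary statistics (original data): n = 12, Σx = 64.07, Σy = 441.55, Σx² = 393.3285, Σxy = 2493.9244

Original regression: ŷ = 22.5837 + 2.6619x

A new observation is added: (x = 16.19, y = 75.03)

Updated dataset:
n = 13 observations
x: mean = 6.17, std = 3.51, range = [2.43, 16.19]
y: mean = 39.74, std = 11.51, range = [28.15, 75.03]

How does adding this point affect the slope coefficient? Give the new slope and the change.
New slope β₁ = 3.2475 versus 2.6619 before: a change of +0.5856 (+22.0%).

The new point has HIGH LEVERAGE: x = 16.19 is far from the original mean x̄ = 64.07/12 ≈ 5.34 (original range [2.43, 7.74]).

Step 1: Update the sums with the new point (n goes from 12 to 13)
Σx  = 64.07 + 16.19 = 80.26
Σy  = 441.55 + 75.03 = 516.58
Σx² = 393.3285 + 16.19² = 393.3285 + 262.1161 = 655.4446
Σxy = 2493.9244 + 16.19×75.03 = 2493.9244 + 1214.7357 = 3708.6601

Step 2: Recompute the slope with b₁ = (nΣxy − ΣxΣy) / (nΣx² − (Σx)²)
Numerator   = 13×3708.6601 − 80.26×516.58 = 48212.5813 − 41460.7108 = 6751.8705
Denominator = 13×655.4446 − 80.26² = 8520.7798 − 6441.6676 = 2079.1122
b₁(new) = 6751.8705 / 2079.1122 = 3.2475

(Same formula on the original sums: (12×2493.9244 − 64.07×441.55) / (12×393.3285 − 64.07²) = 1636.9843 / 614.9771 = 2.6619, matching the given fit.)

Step 3: Change in slope
Δβ₁ = 3.2475 − 2.6619 = +0.5856
Relative change = +0.5856 / 2.6619 × 100% = +22.0%
→ the slope increases when the point is added.

Because the point sits above the extension of the original line at a high-leverage x, it tilts the fit up.
In practice: check such a point for data-entry or measurement error; refit with and without it and report both if conclusions differ.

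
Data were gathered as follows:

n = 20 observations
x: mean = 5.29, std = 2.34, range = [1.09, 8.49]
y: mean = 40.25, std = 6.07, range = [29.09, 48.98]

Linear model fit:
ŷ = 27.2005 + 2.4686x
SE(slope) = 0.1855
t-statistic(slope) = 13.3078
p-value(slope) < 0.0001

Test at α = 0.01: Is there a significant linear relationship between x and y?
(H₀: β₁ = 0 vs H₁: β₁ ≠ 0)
Since p-value < 0.0001 < α = 0.01, reject H₀ — the slope is significantly different from 0.

Hypothesis test for the slope coefficient:

H₀: β₁ = 0 (no linear relationship)
H₁: β₁ ≠ 0 (linear relationship exists)

Test statistic: t = β̂₁ / SE(β̂₁) = 2.4686 / 0.1855 = 13.3078

With df = 18, the two-sided p-value for |t| = 13.3078 is <0.0001.

Decision rule: reject H₀ if p-value < α.
p-value < 0.0001 < α = 0.01 → reject H₀.

Conclusion: the linear association between x and y is significant at the 1% level.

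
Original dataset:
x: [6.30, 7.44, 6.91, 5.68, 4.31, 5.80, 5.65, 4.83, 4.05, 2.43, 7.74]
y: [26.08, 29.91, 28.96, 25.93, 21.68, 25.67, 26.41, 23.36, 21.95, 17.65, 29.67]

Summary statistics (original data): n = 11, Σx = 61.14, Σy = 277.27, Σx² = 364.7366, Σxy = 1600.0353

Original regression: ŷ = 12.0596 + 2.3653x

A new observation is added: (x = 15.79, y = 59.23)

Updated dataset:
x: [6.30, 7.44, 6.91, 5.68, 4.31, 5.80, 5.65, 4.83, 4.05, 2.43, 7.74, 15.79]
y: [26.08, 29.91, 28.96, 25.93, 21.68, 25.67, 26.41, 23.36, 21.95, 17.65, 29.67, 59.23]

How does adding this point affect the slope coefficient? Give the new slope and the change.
The slope changes from 2.3653 to 3.1275 (change of +0.7622, or +32.2%).

The new point has HIGH LEVERAGE: x = 15.79 is far from the original mean x̄ = 61.14/11 ≈ 5.56 (original range [2.43, 7.74]).

Step 1: Update the sums with the new point (n goes from 11 to 12)
Σx  = 61.14 + 15.79 = 76.93
Σy  = 277.27 + 59.23 = 336.50
Σx² = 364.7366 + 15.79² = 364.7366 + 249.3241 = 614.0607
Σxy = 1600.0353 + 15.79×59.23 = 1600.0353 + 935.2417 = 2535.2770

Step 2: Recompute the slope with b₁ = (nΣxy − ΣxΣy) / (nΣx² − (Σx)²)
Numerator   = 12×2535.2770 − 76.93×336.50 = 30423.3240 − 25886.9450 = 4536.3790
Denominator = 12×614.0607 − 76.93² = 7368.7284 − 5918.2249 = 1450.5035
b₁(new) = 4536.3790 / 1450.5035 = 3.1275

(Same formula on the original sums: (11×1600.0353 − 61.14×277.27) / (11×364.7366 − 61.14²) = 648.1005 / 274.0030 = 2.3653, matching the given fit.)

Step 3: Change in slope
Δβ₁ = 3.1275 − 2.3653 = +0.7622
Relative change = +0.7622 / 2.3653 × 100% = +32.2%
→ the slope increases when the point is added.

Because the point sits above the extension of the original line at a high-leverage x, it tilts the fit up.
In practice: check such a point for data-entry or measurement error.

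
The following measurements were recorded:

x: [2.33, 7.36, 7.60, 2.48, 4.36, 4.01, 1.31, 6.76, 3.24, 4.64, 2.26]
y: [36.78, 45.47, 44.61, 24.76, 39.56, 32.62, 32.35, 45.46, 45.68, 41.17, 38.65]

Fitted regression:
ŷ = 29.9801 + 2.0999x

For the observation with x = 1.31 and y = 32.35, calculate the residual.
Residual = -0.3810

The residual is the difference between the actual value and the predicted value:

Residual = y - ŷ

Step 1: Calculate predicted value
ŷ = 29.9801 + 2.0999 × 1.31
ŷ = 32.7310

Step 2: Calculate residual
Residual = 32.35 - 32.7310
Residual = -0.3810

The residual is negative, so the observed y = 32.35 sits below the regression line (the line overestimates it by 0.3810).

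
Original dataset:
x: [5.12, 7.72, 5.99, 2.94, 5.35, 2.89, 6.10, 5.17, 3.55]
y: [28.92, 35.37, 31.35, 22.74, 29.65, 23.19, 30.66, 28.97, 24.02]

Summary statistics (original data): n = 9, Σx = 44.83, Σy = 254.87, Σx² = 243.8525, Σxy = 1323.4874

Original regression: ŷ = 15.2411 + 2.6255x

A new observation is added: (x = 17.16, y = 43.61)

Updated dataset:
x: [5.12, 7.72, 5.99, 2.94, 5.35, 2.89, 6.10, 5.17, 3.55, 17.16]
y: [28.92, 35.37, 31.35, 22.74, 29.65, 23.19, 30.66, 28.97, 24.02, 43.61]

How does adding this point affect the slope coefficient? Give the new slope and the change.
Adding the point moves β₁ from 2.6255 to 1.4383, i.e. it decreases by 1.1872 (-45.2%).

x = 17.16 lies well outside the original x-range [2.89, 7.72] (x̄ ≈ 4.98), so this observation has high leverage and can move the slope substantially.

Step 1: Update the sums with the new point (n goes from 9 to 10)
Σx  = 44.83 + 17.16 = 61.99
Σy  = 254.87 + 43.61 = 298.48
Σx² = 243.8525 + 17.16² = 243.8525 + 294.4656 = 538.3181
Σxy = 1323.4874 + 17.16×43.61 = 1323.4874 + 748.3476 = 2071.8350

Step 2: Recompute the slope with b₁ = (nΣxy − ΣxΣy) / (nΣx² − (Σx)²)
Numerator   = 10×2071.8350 − 61.99×298.48 = 20718.3500 − 18502.7752 = 2215.5748
Denominator = 10×538.3181 − 61.99² = 5383.1810 − 3842.7601 = 1540.4209
b₁(new) = 2215.5748 / 1540.4209 = 1.4383

(Same formula on the original sums: (9×1323.4874 − 44.83×254.87) / (9×243.8525 − 44.83²) = 485.5645 / 184.9436 = 2.6255, matching the given fit.)

Step 3: Change in slope
Δβ₁ = 1.4383 − 2.6255 = -1.1872
Relative change = -1.1872 / 2.6255 × 100% = -45.2%
→ the slope decreases when the point is added.

A high-leverage point only changes the slope if it is off the original line; here y = 43.61 is below the original trend, so the slope decreases.
In practice: examine leverage (hᵢ) and Cook's distance rather than deleting it automatically.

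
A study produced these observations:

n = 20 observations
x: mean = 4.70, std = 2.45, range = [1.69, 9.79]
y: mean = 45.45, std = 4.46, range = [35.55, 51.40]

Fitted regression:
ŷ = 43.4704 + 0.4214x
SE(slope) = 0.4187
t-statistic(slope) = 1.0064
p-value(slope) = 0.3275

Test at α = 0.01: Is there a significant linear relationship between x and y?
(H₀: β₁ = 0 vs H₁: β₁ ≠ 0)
p-value = 0.3275 ≥ α = 0.01, so we fail to reject H₀. The relationship is not significant.

Hypothesis test for the slope coefficient:

H₀: β₁ = 0 (no linear relationship)
H₁: β₁ ≠ 0 (linear relationship exists)

Test statistic: t = β̂₁ / SE(β̂₁) = 0.4214 / 0.4187 = 1.0064

p = 0.3275: how often a slope estimate this far from 0 (in SE units) would arise by chance if β₁ were truly 0.

Decision rule: reject H₀ if p-value < α.
p-value = 0.3275 ≥ α = 0.01 → fail to reject H₀.

At α = 0.01 the data do not provide convincing evidence of a nonzero slope.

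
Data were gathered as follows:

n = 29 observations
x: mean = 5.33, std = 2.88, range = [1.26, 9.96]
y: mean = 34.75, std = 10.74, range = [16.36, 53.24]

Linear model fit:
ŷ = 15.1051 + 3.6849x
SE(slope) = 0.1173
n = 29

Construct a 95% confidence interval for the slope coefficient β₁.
The 95% CI for β₁ is (3.4442, 3.9256)

Confidence interval for the slope:

The 95% CI for β₁ is: β̂₁ ± t*(α/2, n-2) × SE(β̂₁)

Step 1: Find critical t-value
- Confidence level = 0.95
- Degrees of freedom = n - 2 = 29 - 2 = 27
- t*(α/2, 27) = 2.0518

Step 2: Calculate margin of error
Margin = 2.0518 × 0.1173 = 0.2407

Step 3: Construct interval
CI = 3.6849 ± 0.2407
CI = (3.4442, 3.9256)

Interpretation: We are 95% confident that the true slope β₁ lies between 3.4442 and 3.9256.
Both endpoints are positive, so the data support a genuinely positive slope at this confidence level.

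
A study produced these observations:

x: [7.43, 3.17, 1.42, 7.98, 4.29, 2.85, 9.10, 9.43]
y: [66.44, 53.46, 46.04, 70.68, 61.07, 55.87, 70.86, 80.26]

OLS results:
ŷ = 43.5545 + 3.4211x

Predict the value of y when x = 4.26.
ŷ = 58.1284

x = 4.26 lies inside the observed range [1.42, 9.43], so the fitted equation applies directly:

ŷ = 43.5545 + 3.4211 × 4.26
ŷ = 43.5545 + 14.5739
ŷ = 58.1284

This is a point prediction; actual observations scatter around it by roughly the residual standard deviation.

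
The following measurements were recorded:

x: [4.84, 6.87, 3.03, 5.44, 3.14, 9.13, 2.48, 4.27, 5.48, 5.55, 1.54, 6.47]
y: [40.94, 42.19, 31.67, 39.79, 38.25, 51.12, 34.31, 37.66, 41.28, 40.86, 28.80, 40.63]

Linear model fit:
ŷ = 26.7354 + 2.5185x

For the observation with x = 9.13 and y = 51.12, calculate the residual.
Residual = 1.3907

The residual is the difference between the actual value and the predicted value:

Residual = y - ŷ

Step 1: Calculate predicted value
ŷ = 26.7354 + 2.5185 × 9.13
ŷ = 49.7293

Step 2: Calculate residual
Residual = 51.12 - 49.7293
Residual = 1.3907

Sign check: y > ŷ, so the point is above the line and the fit underestimates here.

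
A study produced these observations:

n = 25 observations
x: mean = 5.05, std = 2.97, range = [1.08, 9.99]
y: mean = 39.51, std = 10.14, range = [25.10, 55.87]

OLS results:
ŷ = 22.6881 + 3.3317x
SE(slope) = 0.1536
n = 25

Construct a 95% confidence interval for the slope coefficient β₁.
The 95% CI for β₁ is (3.0139, 3.6495)

Confidence interval for the slope:

The 95% CI for β₁ is: β̂₁ ± t*(α/2, n-2) × SE(β̂₁)

Step 1: Find critical t-value
- Confidence level = 0.95
- Degrees of freedom = n - 2 = 25 - 2 = 23
- t*(α/2, 23) = 2.0687

Step 2: Calculate margin of error
Margin = 2.0687 × 0.1536 = 0.3178

Step 3: Construct interval
CI = 3.3317 ± 0.3178
CI = (3.0139, 3.6495)

Interpretation: intervals built this way capture the true β₁ in 95% of repeated samples; here the plausible range for the per-unit effect of x on y is 3.0139 to 3.6495.
The interval does not include 0, suggesting a significant linear relationship.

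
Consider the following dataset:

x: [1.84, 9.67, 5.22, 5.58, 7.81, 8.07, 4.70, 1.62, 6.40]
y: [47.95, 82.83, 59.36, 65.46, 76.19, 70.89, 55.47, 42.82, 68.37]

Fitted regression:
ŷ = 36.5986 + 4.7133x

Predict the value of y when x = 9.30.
ŷ = 80.4323

Plug x = 9.30 into the fitted line:

ŷ = 36.5986 + 4.7133 × 9.30
ŷ = 36.5986 + 43.8337
ŷ = 80.4323

This is the fitted mean response at that x — an individual observation would come with a wider prediction interval.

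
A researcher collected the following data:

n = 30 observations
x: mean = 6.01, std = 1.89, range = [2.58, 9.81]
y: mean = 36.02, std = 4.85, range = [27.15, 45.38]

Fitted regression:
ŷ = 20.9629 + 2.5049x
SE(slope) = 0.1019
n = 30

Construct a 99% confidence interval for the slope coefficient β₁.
The 99% CI for β₁ is (2.2233, 2.7865)

Confidence interval for the slope:

The 99% CI for β₁ is: β̂₁ ± t*(α/2, n-2) × SE(β̂₁)

Step 1: Find critical t-value
- Confidence level = 0.99
- Degrees of freedom = n - 2 = 30 - 2 = 28
- t*(α/2, 28) = 2.7633

Step 2: Calculate margin of error
Margin = 2.7633 × 0.1019 = 0.2816

Step 3: Construct interval
CI = 2.5049 ± 0.2816
CI = (2.2233, 2.7865)

Interpretation: each one-unit increase in x is associated with a change in mean y of between 2.2233 and 2.7865, with 99% confidence.
Since 0 is outside the interval, a two-sided test at α = 0.01 would reject H₀: β₁ = 0.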